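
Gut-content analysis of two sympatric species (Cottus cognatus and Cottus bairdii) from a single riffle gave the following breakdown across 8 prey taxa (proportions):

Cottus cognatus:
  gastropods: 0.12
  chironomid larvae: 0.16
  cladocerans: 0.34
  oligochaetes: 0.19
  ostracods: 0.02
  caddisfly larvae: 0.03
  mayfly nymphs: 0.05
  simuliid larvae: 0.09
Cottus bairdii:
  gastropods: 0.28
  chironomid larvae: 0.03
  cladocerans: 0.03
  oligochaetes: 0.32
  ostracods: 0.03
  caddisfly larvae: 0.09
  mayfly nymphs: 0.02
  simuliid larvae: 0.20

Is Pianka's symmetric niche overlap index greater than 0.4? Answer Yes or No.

Yes

Σ p₁ᵢp₂ᵢ = 0.0336 + 0.0048 + 0.0102 + 0.0608 + 0.0006 + 0.0027 + 0.0010 + 0.0180 = 0.1317
Σp_1ᵢ² = 0.12² + 0.16² + 0.34² + 0.19² + 0.02² + 0.03² + 0.05² + 0.09² = 0.0144 + 0.0256 + 0.1156 + 0.0361 + 0.0004 + 0.0009 + 0.0025 + 0.0081 = 0.2036
Σp_2ᵢ² = 0.28² + 0.03² + 0.03² + 0.32² + 0.03² + 0.09² + 0.02² + 0.20² = 0.0784 + 0.0009 + 0.0009 + 0.1024 + 0.0009 + 0.0081 + 0.0004 + 0.0400 = 0.2320
O = 0.1317 / √(0.2036 × 0.2320) = 0.1317 / 0.21734 = 0.6060
O = 0.6060 > 0.4 → Yes.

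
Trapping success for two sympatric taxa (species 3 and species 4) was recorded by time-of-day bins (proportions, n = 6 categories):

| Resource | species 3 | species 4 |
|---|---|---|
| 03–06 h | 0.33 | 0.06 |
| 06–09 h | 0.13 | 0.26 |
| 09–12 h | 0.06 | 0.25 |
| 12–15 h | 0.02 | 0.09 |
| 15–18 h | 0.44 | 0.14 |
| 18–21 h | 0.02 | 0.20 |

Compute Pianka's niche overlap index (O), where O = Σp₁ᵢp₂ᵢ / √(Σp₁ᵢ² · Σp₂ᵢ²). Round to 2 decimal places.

0.53

Σ p₁ᵢp₂ᵢ = 0.0198 + 0.0338 + 0.0150 + 0.0018 + 0.0616 + 0.0040 = 0.1360
Σp_1ᵢ² = 0.33² + 0.13² + 0.06² + 0.02² + 0.44² + 0.02² = 0.1089 + 0.0169 + 0.0036 + 0.0004 + 0.1936 + 0.0004 = 0.3238
Σp_2ᵢ² = 0.06² + 0.26² + 0.25² + 0.09² + 0.14² + 0.20² = 0.0036 + 0.0676 + 0.0625 + 0.0081 + 0.0196 + 0.0400 = 0.2014
O = 0.1360 / √(0.3238 × 0.2014) = 0.1360 / 0.25537 = 0.5326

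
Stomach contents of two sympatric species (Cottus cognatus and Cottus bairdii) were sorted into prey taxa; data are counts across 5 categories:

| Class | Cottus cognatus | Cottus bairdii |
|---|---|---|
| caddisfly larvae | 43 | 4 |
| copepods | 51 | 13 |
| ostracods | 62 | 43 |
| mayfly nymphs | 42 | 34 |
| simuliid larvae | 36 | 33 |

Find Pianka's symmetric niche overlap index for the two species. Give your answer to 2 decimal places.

Proportions for Cottus cognatus (n=234): 43/234=0.1838, 51/234=0.2179, 62/234=0.2650, 42/234=0.1795, 36/234=0.1538
Proportions for Cottus bairdii (n=127): 4/127=0.0315, 13/127=0.1024, 43/127=0.3386, 34/127=0.2677, 33/127=0.2598
Σ p₁ᵢp₂ᵢ = 0.005790 + 0.022313 + 0.089729 + 0.048052 + 0.039957 = 0.205841
Σp_1ᵢ² = 0.1838² + 0.2179² + 0.2650² + 0.1795² + 0.1538² = 0.033782 + 0.047480 + 0.070225 + 0.032220 + 0.023654 = 0.207361
Σp_2ᵢ² = 0.0315² + 0.1024² + 0.3386² + 0.2677² + 0.2598² = 0.000992 + 0.010486 + 0.114650 + 0.071663 + 0.067496 = 0.265287
O = 0.205841 / √(0.207361 × 0.265287) = 0.205841 / 0.2345425 = 0.8776

0.88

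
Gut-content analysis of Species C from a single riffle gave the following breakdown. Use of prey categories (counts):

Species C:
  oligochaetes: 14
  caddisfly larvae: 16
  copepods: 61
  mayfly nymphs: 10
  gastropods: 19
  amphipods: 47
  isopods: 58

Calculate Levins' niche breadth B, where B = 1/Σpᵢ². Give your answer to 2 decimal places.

4.96

Proportions for Species C (n=225): 14/225=0.0622, 16/225=0.0711, 61/225=0.2711, 10/225=0.0444, 19/225=0.0844, 47/225=0.2089, 58/225=0.2578
Σpᵢ² = 0.0622² + 0.0711² + 0.2711² + 0.0444² + 0.0844² + 0.2089² + 0.2578² = 0.003869 + 0.005055 + 0.073495 + 0.001971 + 0.007123 + 0.043639 + 0.066461 = 0.201613
B = 1 / 0.201613 = 4.9600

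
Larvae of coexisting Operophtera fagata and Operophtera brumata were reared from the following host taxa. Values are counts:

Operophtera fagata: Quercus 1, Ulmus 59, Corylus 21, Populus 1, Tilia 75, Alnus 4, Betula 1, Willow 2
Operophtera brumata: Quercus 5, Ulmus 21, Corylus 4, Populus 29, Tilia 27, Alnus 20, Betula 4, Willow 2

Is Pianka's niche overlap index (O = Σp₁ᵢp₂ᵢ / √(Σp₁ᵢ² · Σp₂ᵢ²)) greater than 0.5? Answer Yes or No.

Yes

Proportions for Operophtera fagata (n=164): 1/164=0.0061, 59/164=0.3598, 21/164=0.1280, 1/164=0.0061, 75/164=0.4573, 4/164=0.0244, 1/164=0.0061, 2/164=0.0122
Proportions for Operophtera brumata (n=112): 5/112=0.0446, 21/112=0.1875, 4/112=0.0357, 29/112=0.2589, 27/112=0.2411, 20/112=0.1786, 4/112=0.0357, 2/112=0.0179
Σ p₁ᵢp₂ᵢ = 0.000272 + 0.067463 + 0.004570 + 0.001579 + 0.110255 + 0.004358 + 0.000218 + 0.000218 = 0.188933
Σp_1ᵢ² = 0.0061² + 0.3598² + 0.1280² + 0.0061² + 0.4573² + 0.0244² + 0.0061² + 0.0122² = 0.000037 + 0.129456 + 0.016384 + 0.000037 + 0.209123 + 0.000595 + 0.000037 + 0.000149 = 0.355818
Σp_2ᵢ² = 0.0446² + 0.1875² + 0.0357² + 0.2589² + 0.2411² + 0.1786² + 0.0357² + 0.0179² = 0.001989 + 0.035156 + 0.001274 + 0.067029 + 0.058129 + 0.031898 + 0.001274 + 0.000320 = 0.197069
O = 0.188933 / √(0.355818 × 0.197069) = 0.188933 / 0.2648031 = 0.7135
O = 0.7135 > 0.5 → Yes.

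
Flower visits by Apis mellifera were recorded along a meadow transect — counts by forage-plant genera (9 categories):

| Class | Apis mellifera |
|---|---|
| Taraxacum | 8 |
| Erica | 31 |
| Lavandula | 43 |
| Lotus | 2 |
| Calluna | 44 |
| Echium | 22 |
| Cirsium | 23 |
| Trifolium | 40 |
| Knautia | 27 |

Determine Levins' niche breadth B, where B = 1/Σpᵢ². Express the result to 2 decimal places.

Proportions for Apis mellifera (n=240): 8/240=0.0333, 31/240=0.1292, 43/240=0.1792, 2/240=0.0083, 44/240=0.1833, 22/240=0.0917, 23/240=0.0958, 40/240=0.1667, 27/240=0.1125
Σpᵢ² = 0.0333² + 0.1292² + 0.1792² + 0.0083² + 0.1833² + 0.0917² + 0.0958² + 0.1667² + 0.1125² = 0.001109 + 0.016693 + 0.032113 + 0.000069 + 0.033599 + 0.008409 + 0.009178 + 0.027789 + 0.012656 = 0.141615
B = 1 / 0.141615 = 7.0614

7.06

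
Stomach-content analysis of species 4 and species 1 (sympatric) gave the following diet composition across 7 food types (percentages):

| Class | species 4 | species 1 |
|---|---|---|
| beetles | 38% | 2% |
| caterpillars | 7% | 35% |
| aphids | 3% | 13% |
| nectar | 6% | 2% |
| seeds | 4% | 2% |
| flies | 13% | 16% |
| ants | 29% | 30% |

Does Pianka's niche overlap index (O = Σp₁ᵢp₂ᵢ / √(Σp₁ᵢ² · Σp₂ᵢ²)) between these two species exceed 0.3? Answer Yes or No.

Yes

Convert percentages to proportions (divide by 100).
Σ p₁ᵢp₂ᵢ = 0.0076 + 0.0245 + 0.0039 + 0.0012 + 0.0008 + 0.0208 + 0.0870 = 0.1458
Σp_1ᵢ² = 0.38² + 0.07² + 0.03² + 0.06² + 0.04² + 0.13² + 0.29² = 0.1444 + 0.0049 + 0.0009 + 0.0036 + 0.0016 + 0.0169 + 0.0841 = 0.2564
Σp_2ᵢ² = 0.02² + 0.35² + 0.13² + 0.02² + 0.02² + 0.16² + 0.30² = 0.0004 + 0.1225 + 0.0169 + 0.0004 + 0.0004 + 0.0256 + 0.0900 = 0.2562
O = 0.1458 / √(0.2564 × 0.2562) = 0.1458 / 0.25630 = 0.5689
O = 0.5689 > 0.3 → Yes.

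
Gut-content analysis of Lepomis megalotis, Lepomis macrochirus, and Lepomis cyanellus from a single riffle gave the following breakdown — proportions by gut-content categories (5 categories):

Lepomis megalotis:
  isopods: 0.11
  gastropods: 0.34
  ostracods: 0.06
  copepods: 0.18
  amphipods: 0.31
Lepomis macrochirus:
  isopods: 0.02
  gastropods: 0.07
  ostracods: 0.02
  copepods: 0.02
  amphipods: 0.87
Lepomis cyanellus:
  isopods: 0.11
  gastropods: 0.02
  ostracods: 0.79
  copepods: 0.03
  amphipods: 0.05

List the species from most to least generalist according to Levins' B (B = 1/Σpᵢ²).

Σp_megaᵢ² = 0.11² + 0.34² + 0.06² + 0.18² + 0.31² = 0.0121 + 0.1156 + 0.0036 + 0.0324 + 0.0961 = 0.2598
B_mega = 1 / 0.2598 = 3.8491
Σp_macrᵢ² = 0.02² + 0.07² + 0.02² + 0.02² + 0.87² = 0.0004 + 0.0049 + 0.0004 + 0.0004 + 0.7569 = 0.7630
B_macr = 1 / 0.7630 = 1.3106
Σp_cyanᵢ² = 0.11² + 0.02² + 0.79² + 0.03² + 0.05² = 0.0121 + 0.0004 + 0.6241 + 0.0009 + 0.0025 = 0.6400
B_cyan = 1 / 0.6400 = 1.5625
Ranking by B (broadest → narrowest): Lepomis megalotis (3.85) > Lepomis cyanellus (1.56) > Lepomis macrochirus (1.31)

Lepomis megalotis > Lepomis cyanellus > Lepomis macrochirus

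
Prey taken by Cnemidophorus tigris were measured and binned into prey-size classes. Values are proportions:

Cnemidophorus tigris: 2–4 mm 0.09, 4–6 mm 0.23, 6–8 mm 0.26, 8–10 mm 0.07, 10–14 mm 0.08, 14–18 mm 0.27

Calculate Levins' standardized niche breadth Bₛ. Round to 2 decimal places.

Σpᵢ² = 0.09² + 0.23² + 0.26² + 0.07² + 0.08² + 0.27² = 0.0081 + 0.0529 + 0.0676 + 0.0049 + 0.0064 + 0.0729 = 0.2128
B = 1 / 0.2128 = 4.6992
Bₛ = (B − 1)/(n − 1) = (4.6992 − 1)/(6 − 1) = 3.6992/5 = 0.7398

0.74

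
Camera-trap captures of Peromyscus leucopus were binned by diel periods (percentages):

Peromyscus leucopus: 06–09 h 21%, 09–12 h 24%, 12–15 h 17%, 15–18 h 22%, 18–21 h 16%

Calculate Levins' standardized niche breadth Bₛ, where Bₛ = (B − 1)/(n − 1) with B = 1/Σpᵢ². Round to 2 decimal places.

Convert percentages to proportions (divide by 100).
Σpᵢ² = 0.21² + 0.24² + 0.17² + 0.22² + 0.16² = 0.0441 + 0.0576 + 0.0289 + 0.0484 + 0.0256 = 0.2046
B = 1 / 0.2046 = 4.8876
Bₛ = (B − 1)/(n − 1) = (4.8876 − 1)/(5 − 1) = 3.8876/4 = 0.9719

0.97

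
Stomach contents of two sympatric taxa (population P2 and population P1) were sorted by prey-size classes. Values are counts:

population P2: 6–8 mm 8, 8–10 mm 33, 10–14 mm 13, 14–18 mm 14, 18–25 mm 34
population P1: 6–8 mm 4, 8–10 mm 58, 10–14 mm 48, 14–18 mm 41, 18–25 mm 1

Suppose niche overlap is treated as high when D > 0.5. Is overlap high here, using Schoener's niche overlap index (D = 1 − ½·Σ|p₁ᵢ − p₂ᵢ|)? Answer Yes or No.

Proportions for population P2 (n=102): 8/102=0.0784, 33/102=0.3235, 13/102=0.1275, 14/102=0.1373, 34/102=0.3333
Proportions for population P1 (n=152): 4/152=0.0263, 58/152=0.3816, 48/152=0.3158, 41/152=0.2697, 1/152=0.0066
Σ|p₁ᵢ − p₂ᵢ| = 0.0521 + 0.0581 + 0.1883 + 0.1324 + 0.3267 = 0.7576
D = 1 − ½ × 0.7576 = 1 − 0.37880 = 0.62120
D = 0.62120 > 0.5 → Yes.

Yes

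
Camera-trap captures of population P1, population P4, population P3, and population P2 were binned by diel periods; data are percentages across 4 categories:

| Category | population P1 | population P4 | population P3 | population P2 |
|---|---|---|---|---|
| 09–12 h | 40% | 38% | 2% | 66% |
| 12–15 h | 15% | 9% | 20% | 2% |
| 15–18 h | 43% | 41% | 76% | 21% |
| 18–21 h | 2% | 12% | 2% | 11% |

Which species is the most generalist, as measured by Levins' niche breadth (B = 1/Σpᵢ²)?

population P4

Convert percentages to proportions (divide by 100).
Σp_P1ᵢ² = 0.40² + 0.15² + 0.43² + 0.02² = 0.1600 + 0.0225 + 0.1849 + 0.0004 = 0.3678
B_P1 = 1 / 0.3678 = 2.7189
Σp_P4ᵢ² = 0.38² + 0.09² + 0.41² + 0.12² = 0.1444 + 0.0081 + 0.1681 + 0.0144 = 0.3350
B_P4 = 1 / 0.3350 = 2.9851
Σp_P3ᵢ² = 0.02² + 0.20² + 0.76² + 0.02² = 0.0004 + 0.0400 + 0.5776 + 0.0004 = 0.6184
B_P3 = 1 / 0.6184 = 1.6171
Σp_P2ᵢ² = 0.66² + 0.02² + 0.21² + 0.11² = 0.4356 + 0.0004 + 0.0441 + 0.0121 = 0.4922
B_P2 = 1 / 0.4922 = 2.0317
Highest B → broadest niche (most generalist): population P4 (B = 2.99).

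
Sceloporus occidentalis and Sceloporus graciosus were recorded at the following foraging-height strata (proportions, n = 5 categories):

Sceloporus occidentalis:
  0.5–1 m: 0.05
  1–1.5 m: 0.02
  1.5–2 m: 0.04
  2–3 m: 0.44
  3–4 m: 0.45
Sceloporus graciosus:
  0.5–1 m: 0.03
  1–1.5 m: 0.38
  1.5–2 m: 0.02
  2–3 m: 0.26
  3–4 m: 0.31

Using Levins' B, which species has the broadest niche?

Sceloporus graciosus

Σp_occiᵢ² = 0.05² + 0.02² + 0.04² + 0.44² + 0.45² = 0.0025 + 0.0004 + 0.0016 + 0.1936 + 0.2025 = 0.4006
B_occi = 1 / 0.4006 = 2.4963
Σp_gracᵢ² = 0.03² + 0.38² + 0.02² + 0.26² + 0.31² = 0.0009 + 0.1444 + 0.0004 + 0.0676 + 0.0961 = 0.3094
B_grac = 1 / 0.3094 = 3.2321
Highest B → broadest niche (most generalist): Sceloporus graciosus (B = 3.23).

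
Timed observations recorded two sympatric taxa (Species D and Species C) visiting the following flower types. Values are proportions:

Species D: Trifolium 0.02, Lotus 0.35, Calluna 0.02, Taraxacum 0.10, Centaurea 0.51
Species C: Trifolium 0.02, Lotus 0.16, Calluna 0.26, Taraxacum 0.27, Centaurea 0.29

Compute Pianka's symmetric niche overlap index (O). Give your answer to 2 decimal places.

0.75

Σ p₁ᵢp₂ᵢ = 0.0004 + 0.0560 + 0.0052 + 0.0270 + 0.1479 = 0.2365
Σp_1ᵢ² = 0.02² + 0.35² + 0.02² + 0.10² + 0.51² = 0.0004 + 0.1225 + 0.0004 + 0.0100 + 0.2601 = 0.3934
Σp_2ᵢ² = 0.02² + 0.16² + 0.26² + 0.27² + 0.29² = 0.0004 + 0.0256 + 0.0676 + 0.0729 + 0.0841 = 0.2506
O = 0.2365 / √(0.3934 × 0.2506) = 0.2365 / 0.31398 = 0.7532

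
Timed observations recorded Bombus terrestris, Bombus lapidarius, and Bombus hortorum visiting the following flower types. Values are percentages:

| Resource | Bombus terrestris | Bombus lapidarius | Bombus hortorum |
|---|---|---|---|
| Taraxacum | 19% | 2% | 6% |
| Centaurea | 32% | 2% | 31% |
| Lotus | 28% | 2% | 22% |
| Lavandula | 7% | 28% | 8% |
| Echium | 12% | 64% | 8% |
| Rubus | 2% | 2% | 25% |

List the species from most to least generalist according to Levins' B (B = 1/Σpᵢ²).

Convert percentages to proportions (divide by 100).
Σp_terrᵢ² = 0.19² + 0.32² + 0.28² + 0.07² + 0.12² + 0.02² = 0.0361 + 0.1024 + 0.0784 + 0.0049 + 0.0144 + 0.0004 = 0.2366
B_terr = 1 / 0.2366 = 4.2265
Σp_lapiᵢ² = 0.02² + 0.02² + 0.02² + 0.28² + 0.64² + 0.02² = 0.0004 + 0.0004 + 0.0004 + 0.0784 + 0.4096 + 0.0004 = 0.4896
B_lapi = 1 / 0.4896 = 2.0425
Σp_hortᵢ² = 0.06² + 0.31² + 0.22² + 0.08² + 0.08² + 0.25² = 0.0036 + 0.0961 + 0.0484 + 0.0064 + 0.0064 + 0.0625 = 0.2234
B_hort = 1 / 0.2234 = 4.4763
Ranking by B (broadest → narrowest): Bombus hortorum (4.48) > Bombus terrestris (4.23) > Bombus lapidarius (2.04)

Bombus hortorum > Bombus terrestris > Bombus lapidarius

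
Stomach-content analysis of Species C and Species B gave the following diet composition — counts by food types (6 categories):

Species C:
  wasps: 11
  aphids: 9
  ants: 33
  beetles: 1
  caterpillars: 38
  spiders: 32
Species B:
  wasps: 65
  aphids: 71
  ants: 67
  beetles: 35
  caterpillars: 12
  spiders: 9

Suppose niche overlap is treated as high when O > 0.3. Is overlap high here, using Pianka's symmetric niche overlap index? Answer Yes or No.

Yes

Proportions for Species C (n=124): 11/124=0.0887, 9/124=0.0726, 33/124=0.2661, 1/124=0.0081, 38/124=0.3065, 32/124=0.2581
Proportions for Species B (n=259): 65/259=0.2510, 71/259=0.2741, 67/259=0.2587, 35/259=0.1351, 12/259=0.0463, 9/259=0.0347
Σ p₁ᵢp₂ᵢ = 0.022264 + 0.019900 + 0.068840 + 0.001094 + 0.014191 + 0.008956 = 0.135245
Σp_1ᵢ² = 0.0887² + 0.0726² + 0.2661² + 0.0081² + 0.3065² + 0.2581² = 0.007868 + 0.005271 + 0.070809 + 0.000066 + 0.093942 + 0.066616 = 0.244572
Σp_2ᵢ² = 0.2510² + 0.2741² + 0.2587² + 0.1351² + 0.0463² + 0.0347² = 0.063001 + 0.075131 + 0.066926 + 0.018252 + 0.002144 + 0.001204 = 0.226658
O = 0.135245 / √(0.244572 × 0.226658) = 0.135245 / 0.2354447 = 0.5744
O = 0.5744 > 0.3 → Yes.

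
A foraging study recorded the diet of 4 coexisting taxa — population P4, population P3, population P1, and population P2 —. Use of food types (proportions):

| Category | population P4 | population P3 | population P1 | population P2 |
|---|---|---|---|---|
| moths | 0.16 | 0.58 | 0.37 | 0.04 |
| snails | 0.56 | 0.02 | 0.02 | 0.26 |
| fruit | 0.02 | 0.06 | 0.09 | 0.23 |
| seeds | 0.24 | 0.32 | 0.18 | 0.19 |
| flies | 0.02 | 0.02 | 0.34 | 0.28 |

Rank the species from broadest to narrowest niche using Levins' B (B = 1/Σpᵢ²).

Σp_P4ᵢ² = 0.16² + 0.56² + 0.02² + 0.24² + 0.02² = 0.0256 + 0.3136 + 0.0004 + 0.0576 + 0.0004 = 0.3976
B_P4 = 1 / 0.3976 = 2.5151
Σp_P3ᵢ² = 0.58² + 0.02² + 0.06² + 0.32² + 0.02² = 0.3364 + 0.0004 + 0.0036 + 0.1024 + 0.0004 = 0.4432
B_P3 = 1 / 0.4432 = 2.2563
Σp_P1ᵢ² = 0.37² + 0.02² + 0.09² + 0.18² + 0.34² = 0.1369 + 0.0004 + 0.0081 + 0.0324 + 0.1156 = 0.2934
B_P1 = 1 / 0.2934 = 3.4083
Σp_P2ᵢ² = 0.04² + 0.26² + 0.23² + 0.19² + 0.28² = 0.0016 + 0.0676 + 0.0529 + 0.0361 + 0.0784 = 0.2366
B_P2 = 1 / 0.2366 = 4.2265
Ranking by B (broadest → narrowest): population P2 (4.23) > population P1 (3.41) > population P4 (2.52) > population P3 (2.26)

population P2 > population P1 > population P4 > population P3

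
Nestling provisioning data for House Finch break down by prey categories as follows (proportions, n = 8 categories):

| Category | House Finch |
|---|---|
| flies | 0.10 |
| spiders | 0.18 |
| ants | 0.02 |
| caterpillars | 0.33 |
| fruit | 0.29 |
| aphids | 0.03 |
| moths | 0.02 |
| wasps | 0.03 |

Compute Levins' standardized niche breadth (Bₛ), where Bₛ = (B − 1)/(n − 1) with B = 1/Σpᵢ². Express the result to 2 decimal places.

Σpᵢ² = 0.10² + 0.18² + 0.02² + 0.33² + 0.29² + 0.03² + 0.02² + 0.03² = 0.0100 + 0.0324 + 0.0004 + 0.1089 + 0.0841 + 0.0009 + 0.0004 + 0.0009 = 0.2380
B = 1 / 0.2380 = 4.2017
Bₛ = (B − 1)/(n − 1) = (4.2017 − 1)/(8 − 1) = 3.2017/7 = 0.4574

0.46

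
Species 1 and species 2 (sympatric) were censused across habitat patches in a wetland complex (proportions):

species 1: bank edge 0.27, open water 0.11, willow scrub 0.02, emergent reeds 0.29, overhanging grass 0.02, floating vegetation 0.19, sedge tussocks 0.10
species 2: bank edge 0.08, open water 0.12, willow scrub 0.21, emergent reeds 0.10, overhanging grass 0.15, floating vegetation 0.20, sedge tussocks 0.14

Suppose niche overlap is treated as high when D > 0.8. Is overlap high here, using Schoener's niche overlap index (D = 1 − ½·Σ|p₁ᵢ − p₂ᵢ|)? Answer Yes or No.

Σ|p₁ᵢ − p₂ᵢ| = 0.19 + 0.01 + 0.19 + 0.19 + 0.13 + 0.01 + 0.04 = 0.76
D = 1 − ½ × 0.76 = 1 − 0.380 = 0.6200
D = 0.6200 < 0.8 → No.

No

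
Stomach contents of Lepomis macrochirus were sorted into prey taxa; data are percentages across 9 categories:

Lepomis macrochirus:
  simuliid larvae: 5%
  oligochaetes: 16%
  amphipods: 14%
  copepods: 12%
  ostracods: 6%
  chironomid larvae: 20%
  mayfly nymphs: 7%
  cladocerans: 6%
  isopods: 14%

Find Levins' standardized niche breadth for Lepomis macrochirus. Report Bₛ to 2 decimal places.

Convert percentages to proportions (divide by 100).
Σpᵢ² = 0.05² + 0.16² + 0.14² + 0.12² + 0.06² + 0.20² + 0.07² + 0.06² + 0.14² = 0.0025 + 0.0256 + 0.0196 + 0.0144 + 0.0036 + 0.0400 + 0.0049 + 0.0036 + 0.0196 = 0.1338
B = 1 / 0.1338 = 7.4738
Bₛ = (B − 1)/(n − 1) = (7.4738 − 1)/(9 − 1) = 6.4738/8 = 0.8092

0.81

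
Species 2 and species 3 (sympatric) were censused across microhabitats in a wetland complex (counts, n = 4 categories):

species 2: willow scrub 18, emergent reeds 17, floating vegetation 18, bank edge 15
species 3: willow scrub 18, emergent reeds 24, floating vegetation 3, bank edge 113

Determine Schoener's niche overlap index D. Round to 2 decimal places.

0.51

Proportions for species 2 (n=68): 18/68=0.2647, 17/68=0.2500, 18/68=0.2647, 15/68=0.2206
Proportions for species 3 (n=158): 18/158=0.1139, 24/158=0.1519, 3/158=0.0190, 113/158=0.7152
Σ|p₁ᵢ − p₂ᵢ| = 0.1508 + 0.0981 + 0.2457 + 0.4946 = 0.9892
D = 1 − ½ × 0.9892 = 1 − 0.49460 = 0.50540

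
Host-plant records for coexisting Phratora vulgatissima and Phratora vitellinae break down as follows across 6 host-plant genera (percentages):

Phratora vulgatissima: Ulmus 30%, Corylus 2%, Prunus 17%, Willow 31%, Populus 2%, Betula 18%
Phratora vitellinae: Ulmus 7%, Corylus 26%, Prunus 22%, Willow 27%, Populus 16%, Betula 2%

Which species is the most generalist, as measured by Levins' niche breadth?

Phratora vitellinae

Convert percentages to proportions (divide by 100).
Σp_vulgᵢ² = 0.30² + 0.02² + 0.17² + 0.31² + 0.02² + 0.18² = 0.0900 + 0.0004 + 0.0289 + 0.0961 + 0.0004 + 0.0324 = 0.2482
B_vulg = 1 / 0.2482 = 4.0290
Σp_viteᵢ² = 0.07² + 0.26² + 0.22² + 0.27² + 0.16² + 0.02² = 0.0049 + 0.0676 + 0.0484 + 0.0729 + 0.0256 + 0.0004 = 0.2198
B_vite = 1 / 0.2198 = 4.5496
Highest B → broadest niche (most generalist): Phratora vitellinae (B = 4.55).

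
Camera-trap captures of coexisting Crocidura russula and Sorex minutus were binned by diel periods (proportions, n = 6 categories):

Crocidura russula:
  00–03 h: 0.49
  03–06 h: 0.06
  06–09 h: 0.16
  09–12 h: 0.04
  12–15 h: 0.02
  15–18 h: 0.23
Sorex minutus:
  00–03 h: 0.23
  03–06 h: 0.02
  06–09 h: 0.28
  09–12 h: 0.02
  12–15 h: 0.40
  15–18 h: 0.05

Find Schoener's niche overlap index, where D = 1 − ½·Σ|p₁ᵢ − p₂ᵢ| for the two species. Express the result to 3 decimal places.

Σ|p₁ᵢ − p₂ᵢ| = 0.26 + 0.04 + 0.12 + 0.02 + 0.38 + 0.18 = 1.00
D = 1 − ½ × 1.00 = 1 − 0.500 = 0.50000

0.500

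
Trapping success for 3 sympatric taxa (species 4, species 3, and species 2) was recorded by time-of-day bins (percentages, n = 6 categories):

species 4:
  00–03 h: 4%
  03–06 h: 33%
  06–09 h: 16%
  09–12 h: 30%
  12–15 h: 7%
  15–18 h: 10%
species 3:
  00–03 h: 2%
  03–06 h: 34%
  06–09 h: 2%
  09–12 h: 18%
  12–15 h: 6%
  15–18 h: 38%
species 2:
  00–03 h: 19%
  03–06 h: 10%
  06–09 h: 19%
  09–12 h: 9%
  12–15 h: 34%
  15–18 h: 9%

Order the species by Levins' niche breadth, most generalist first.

Convert percentages to proportions (divide by 100).
Σp_4ᵢ² = 0.04² + 0.33² + 0.16² + 0.30² + 0.07² + 0.10² = 0.0016 + 0.1089 + 0.0256 + 0.0900 + 0.0049 + 0.0100 = 0.2410
B_4 = 1 / 0.2410 = 4.1494
Σp_3ᵢ² = 0.02² + 0.34² + 0.02² + 0.18² + 0.06² + 0.38² = 0.0004 + 0.1156 + 0.0004 + 0.0324 + 0.0036 + 0.1444 = 0.2968
B_3 = 1 / 0.2968 = 3.3693
Σp_2ᵢ² = 0.19² + 0.10² + 0.19² + 0.09² + 0.34² + 0.09² = 0.0361 + 0.0100 + 0.0361 + 0.0081 + 0.1156 + 0.0081 = 0.2140
B_2 = 1 / 0.2140 = 4.6729
Ranking by B (broadest → narrowest): species 2 (4.67) > species 4 (4.15) > species 3 (3.37)

species 2 > species 4 > species 3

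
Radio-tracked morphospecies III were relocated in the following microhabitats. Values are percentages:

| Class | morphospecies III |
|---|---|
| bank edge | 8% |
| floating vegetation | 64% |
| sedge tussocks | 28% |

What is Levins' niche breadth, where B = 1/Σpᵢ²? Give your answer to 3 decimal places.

Convert percentages to proportions (divide by 100).
Σpᵢ² = 0.08² + 0.64² + 0.28² = 0.0064 + 0.4096 + 0.0784 = 0.4944
B = 1 / 0.4944 = 2.02265

2.023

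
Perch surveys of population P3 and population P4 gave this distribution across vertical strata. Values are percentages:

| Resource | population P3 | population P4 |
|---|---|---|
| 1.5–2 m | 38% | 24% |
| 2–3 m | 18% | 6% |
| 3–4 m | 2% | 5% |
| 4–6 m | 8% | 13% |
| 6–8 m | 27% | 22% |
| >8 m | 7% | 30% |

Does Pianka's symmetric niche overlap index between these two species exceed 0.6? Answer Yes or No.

Convert percentages to proportions (divide by 100).
Σ p₁ᵢp₂ᵢ = 0.0912 + 0.0108 + 0.0010 + 0.0104 + 0.0594 + 0.0210 = 0.1938
Σp_1ᵢ² = 0.38² + 0.18² + 0.02² + 0.08² + 0.27² + 0.07² = 0.1444 + 0.0324 + 0.0004 + 0.0064 + 0.0729 + 0.0049 = 0.2614
Σp_2ᵢ² = 0.24² + 0.06² + 0.05² + 0.13² + 0.22² + 0.30² = 0.0576 + 0.0036 + 0.0025 + 0.0169 + 0.0484 + 0.0900 = 0.2190
O = 0.1938 / √(0.2614 × 0.2190) = 0.1938 / 0.23926 = 0.8100
O = 0.8100 > 0.6 → Yes.

Yes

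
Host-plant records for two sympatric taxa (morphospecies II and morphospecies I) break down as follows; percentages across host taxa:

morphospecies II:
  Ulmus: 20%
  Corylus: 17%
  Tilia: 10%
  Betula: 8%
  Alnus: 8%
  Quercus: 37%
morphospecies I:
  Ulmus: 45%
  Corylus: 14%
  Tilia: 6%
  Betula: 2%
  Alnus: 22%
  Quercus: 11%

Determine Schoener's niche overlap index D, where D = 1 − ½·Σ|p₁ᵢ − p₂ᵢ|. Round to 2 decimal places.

Convert percentages to proportions (divide by 100).
Σ|p₁ᵢ − p₂ᵢ| = 0.25 + 0.03 + 0.04 + 0.06 + 0.14 + 0.26 = 0.78
D = 1 − ½ × 0.78 = 1 − 0.390 = 0.6100

0.61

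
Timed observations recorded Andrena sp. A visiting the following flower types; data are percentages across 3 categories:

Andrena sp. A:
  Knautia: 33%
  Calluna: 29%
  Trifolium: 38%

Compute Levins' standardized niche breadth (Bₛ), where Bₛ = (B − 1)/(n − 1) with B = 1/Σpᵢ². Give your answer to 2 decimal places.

Convert percentages to proportions (divide by 100).
Σpᵢ² = 0.33² + 0.29² + 0.38² = 0.1089 + 0.0841 + 0.1444 = 0.3374
B = 1 / 0.3374 = 2.9638
Bₛ = (B − 1)/(n − 1) = (2.9638 − 1)/(3 − 1) = 1.9638/2 = 0.9819

0.98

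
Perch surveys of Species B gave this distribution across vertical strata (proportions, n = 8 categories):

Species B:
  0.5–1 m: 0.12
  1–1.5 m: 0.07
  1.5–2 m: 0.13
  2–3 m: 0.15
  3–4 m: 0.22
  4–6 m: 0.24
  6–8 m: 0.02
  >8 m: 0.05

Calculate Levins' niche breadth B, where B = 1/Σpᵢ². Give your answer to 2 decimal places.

5.97

Σpᵢ² = 0.12² + 0.07² + 0.13² + 0.15² + 0.22² + 0.24² + 0.02² + 0.05² = 0.0144 + 0.0049 + 0.0169 + 0.0225 + 0.0484 + 0.0576 + 0.0004 + 0.0025 = 0.1676
B = 1 / 0.1676 = 5.9666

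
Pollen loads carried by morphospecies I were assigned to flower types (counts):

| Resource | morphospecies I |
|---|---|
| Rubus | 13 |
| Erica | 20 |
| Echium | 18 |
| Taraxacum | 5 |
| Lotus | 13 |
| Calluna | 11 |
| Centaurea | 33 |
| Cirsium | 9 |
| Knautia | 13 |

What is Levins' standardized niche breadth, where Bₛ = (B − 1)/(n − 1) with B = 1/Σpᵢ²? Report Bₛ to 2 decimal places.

Proportions for morphospecies I (n=135): 13/135=0.0963, 20/135=0.1481, 18/135=0.1333, 5/135=0.0370, 13/135=0.0963, 11/135=0.0815, 33/135=0.2444, 9/135=0.0667, 13/135=0.0963
Σpᵢ² = 0.0963² + 0.1481² + 0.1333² + 0.0370² + 0.0963² + 0.0815² + 0.2444² + 0.0667² + 0.0963² = 0.009274 + 0.021934 + 0.017769 + 0.001369 + 0.009274 + 0.006642 + 0.059731 + 0.004449 + 0.009274 = 0.139716
B = 1 / 0.139716 = 7.1574
Bₛ = (B − 1)/(n − 1) = (7.1574 − 1)/(9 − 1) = 6.1574/8 = 0.7697

0.77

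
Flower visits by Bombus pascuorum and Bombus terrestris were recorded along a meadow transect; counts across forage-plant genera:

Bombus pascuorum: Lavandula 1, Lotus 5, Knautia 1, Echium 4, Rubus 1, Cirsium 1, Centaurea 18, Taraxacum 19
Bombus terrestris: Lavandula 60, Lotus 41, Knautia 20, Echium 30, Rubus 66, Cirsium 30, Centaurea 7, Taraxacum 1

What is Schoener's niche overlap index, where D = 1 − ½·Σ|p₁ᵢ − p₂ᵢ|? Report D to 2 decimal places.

0.29

Proportions for Bombus pascuorum (n=50): 1/50=0.0200, 5/50=0.1000, 1/50=0.0200, 4/50=0.0800, 1/50=0.0200, 1/50=0.0200, 18/50=0.3600, 19/50=0.3800
Proportions for Bombus terrestris (n=255): 60/255=0.2353, 41/255=0.1608, 20/255=0.0784, 30/255=0.1176, 66/255=0.2588, 30/255=0.1176, 7/255=0.0275, 1/255=0.0039
Σ|p₁ᵢ − p₂ᵢ| = 0.2153 + 0.0608 + 0.0584 + 0.0376 + 0.2388 + 0.0976 + 0.3325 + 0.3761 = 1.4171
D = 1 − ½ × 1.4171 = 1 − 0.70855 = 0.29145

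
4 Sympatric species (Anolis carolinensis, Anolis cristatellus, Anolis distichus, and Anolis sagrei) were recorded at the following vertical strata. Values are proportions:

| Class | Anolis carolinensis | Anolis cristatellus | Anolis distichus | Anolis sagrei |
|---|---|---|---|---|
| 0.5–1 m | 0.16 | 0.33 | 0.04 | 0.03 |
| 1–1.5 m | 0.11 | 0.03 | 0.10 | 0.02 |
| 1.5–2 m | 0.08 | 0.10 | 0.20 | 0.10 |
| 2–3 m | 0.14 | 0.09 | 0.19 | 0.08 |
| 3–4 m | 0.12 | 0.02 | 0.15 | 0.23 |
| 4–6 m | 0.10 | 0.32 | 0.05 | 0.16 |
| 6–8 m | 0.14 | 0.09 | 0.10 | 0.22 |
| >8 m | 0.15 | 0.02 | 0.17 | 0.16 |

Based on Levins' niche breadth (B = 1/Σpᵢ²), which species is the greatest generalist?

Anolis carolinensis

Σp_caroᵢ² = 0.16² + 0.11² + 0.08² + 0.14² + 0.12² + 0.10² + 0.14² + 0.15² = 0.0256 + 0.0121 + 0.0064 + 0.0196 + 0.0144 + 0.0100 + 0.0196 + 0.0225 = 0.1302
B_caro = 1 / 0.1302 = 7.6805
Σp_crisᵢ² = 0.33² + 0.03² + 0.10² + 0.09² + 0.02² + 0.32² + 0.09² + 0.02² = 0.1089 + 0.0009 + 0.0100 + 0.0081 + 0.0004 + 0.1024 + 0.0081 + 0.0004 = 0.2392
B_cris = 1 / 0.2392 = 4.1806
Σp_distᵢ² = 0.04² + 0.10² + 0.20² + 0.19² + 0.15² + 0.05² + 0.10² + 0.17² = 0.0016 + 0.0100 + 0.0400 + 0.0361 + 0.0225 + 0.0025 + 0.0100 + 0.0289 = 0.1516
B_dist = 1 / 0.1516 = 6.5963
Σp_sagrᵢ² = 0.03² + 0.02² + 0.10² + 0.08² + 0.23² + 0.16² + 0.22² + 0.16² = 0.0009 + 0.0004 + 0.0100 + 0.0064 + 0.0529 + 0.0256 + 0.0484 + 0.0256 = 0.1702
B_sagr = 1 / 0.1702 = 5.8754
Highest B → broadest niche (most generalist): Anolis carolinensis (B = 7.68).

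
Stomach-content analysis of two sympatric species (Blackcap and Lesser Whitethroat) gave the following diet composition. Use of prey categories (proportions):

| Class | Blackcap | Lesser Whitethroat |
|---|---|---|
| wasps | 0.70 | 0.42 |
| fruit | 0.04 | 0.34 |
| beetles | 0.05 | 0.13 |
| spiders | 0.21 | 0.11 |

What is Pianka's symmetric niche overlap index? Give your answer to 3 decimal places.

Σ p₁ᵢp₂ᵢ = 0.2940 + 0.0136 + 0.0065 + 0.0231 = 0.3372
Σp_1ᵢ² = 0.70² + 0.04² + 0.05² + 0.21² = 0.4900 + 0.0016 + 0.0025 + 0.0441 = 0.5382
Σp_2ᵢ² = 0.42² + 0.34² + 0.13² + 0.11² = 0.1764 + 0.1156 + 0.0169 + 0.0121 = 0.3210
O = 0.3372 / √(0.5382 × 0.3210) = 0.3372 / 0.415647 = 0.81127

0.811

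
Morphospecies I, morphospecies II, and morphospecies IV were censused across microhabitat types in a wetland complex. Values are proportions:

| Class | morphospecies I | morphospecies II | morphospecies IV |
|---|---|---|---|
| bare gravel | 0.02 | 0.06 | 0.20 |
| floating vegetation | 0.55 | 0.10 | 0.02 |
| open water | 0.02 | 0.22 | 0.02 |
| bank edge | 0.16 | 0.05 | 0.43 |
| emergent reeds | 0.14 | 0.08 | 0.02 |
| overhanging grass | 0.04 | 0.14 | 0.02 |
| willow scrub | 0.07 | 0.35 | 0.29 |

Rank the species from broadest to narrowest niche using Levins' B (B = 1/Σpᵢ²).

Σp_Iᵢ² = 0.02² + 0.55² + 0.02² + 0.16² + 0.14² + 0.04² + 0.07² = 0.0004 + 0.3025 + 0.0004 + 0.0256 + 0.0196 + 0.0016 + 0.0049 = 0.3550
B_I = 1 / 0.3550 = 2.8169
Σp_IIᵢ² = 0.06² + 0.10² + 0.22² + 0.05² + 0.08² + 0.14² + 0.35² = 0.0036 + 0.0100 + 0.0484 + 0.0025 + 0.0064 + 0.0196 + 0.1225 = 0.2130
B_II = 1 / 0.2130 = 4.6948
Σp_IVᵢ² = 0.20² + 0.02² + 0.02² + 0.43² + 0.02² + 0.02² + 0.29² = 0.0400 + 0.0004 + 0.0004 + 0.1849 + 0.0004 + 0.0004 + 0.0841 = 0.3106
B_IV = 1 / 0.3106 = 3.2196
Ranking by B (broadest → narrowest): morphospecies II (4.69) > morphospecies IV (3.22) > morphospecies I (2.82)

morphospecies II > morphospecies IV > morphospecies I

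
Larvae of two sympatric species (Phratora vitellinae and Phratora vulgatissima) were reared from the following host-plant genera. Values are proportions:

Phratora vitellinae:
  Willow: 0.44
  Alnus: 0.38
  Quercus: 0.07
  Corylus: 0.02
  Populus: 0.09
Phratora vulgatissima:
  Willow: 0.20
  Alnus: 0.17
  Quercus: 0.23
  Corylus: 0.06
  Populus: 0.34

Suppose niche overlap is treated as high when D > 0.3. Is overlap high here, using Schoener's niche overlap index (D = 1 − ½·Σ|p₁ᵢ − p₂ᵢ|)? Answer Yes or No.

Yes

Σ|p₁ᵢ − p₂ᵢ| = 0.24 + 0.21 + 0.16 + 0.04 + 0.25 = 0.90
D = 1 − ½ × 0.90 = 1 − 0.450 = 0.5500
D = 0.5500 > 0.3 → Yes.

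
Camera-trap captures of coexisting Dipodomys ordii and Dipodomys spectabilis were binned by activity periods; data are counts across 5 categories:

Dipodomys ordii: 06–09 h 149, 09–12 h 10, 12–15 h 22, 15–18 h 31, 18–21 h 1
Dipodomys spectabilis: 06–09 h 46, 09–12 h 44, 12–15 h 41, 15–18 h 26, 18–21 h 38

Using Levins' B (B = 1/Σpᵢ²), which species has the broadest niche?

Proportions for Dipodomys ordii (n=213): 149/213=0.6995, 10/213=0.0469, 22/213=0.1033, 31/213=0.1455, 1/213=0.0047
Proportions for Dipodomys spectabilis (n=195): 46/195=0.2359, 44/195=0.2256, 41/195=0.2103, 26/195=0.1333, 38/195=0.1949
Σp_ordiᵢ² = 0.6995² + 0.0469² + 0.1033² + 0.1455² + 0.0047² = 0.489300 + 0.002200 + 0.010671 + 0.021170 + 0.000022 = 0.523363
B_ordi = 1 / 0.523363 = 1.9107
Σp_specᵢ² = 0.2359² + 0.2256² + 0.2103² + 0.1333² + 0.1949² = 0.055649 + 0.050895 + 0.044226 + 0.017769 + 0.037986 = 0.206525
B_spec = 1 / 0.206525 = 4.8420
Highest B → broadest niche (most generalist): Dipodomys spectabilis (B = 4.84).

Dipodomys spectabilis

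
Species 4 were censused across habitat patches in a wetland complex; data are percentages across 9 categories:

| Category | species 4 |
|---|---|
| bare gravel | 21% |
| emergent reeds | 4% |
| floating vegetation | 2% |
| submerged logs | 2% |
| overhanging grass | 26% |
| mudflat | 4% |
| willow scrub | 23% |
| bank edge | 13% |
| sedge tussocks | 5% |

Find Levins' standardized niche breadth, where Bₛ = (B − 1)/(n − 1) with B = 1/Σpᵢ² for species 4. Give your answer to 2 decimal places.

0.54

Convert percentages to proportions (divide by 100).
Σpᵢ² = 0.21² + 0.04² + 0.02² + 0.02² + 0.26² + 0.04² + 0.23² + 0.13² + 0.05² = 0.0441 + 0.0016 + 0.0004 + 0.0004 + 0.0676 + 0.0016 + 0.0529 + 0.0169 + 0.0025 = 0.1880
B = 1 / 0.1880 = 5.3191
Bₛ = (B − 1)/(n − 1) = (5.3191 − 1)/(9 − 1) = 4.3191/8 = 0.5399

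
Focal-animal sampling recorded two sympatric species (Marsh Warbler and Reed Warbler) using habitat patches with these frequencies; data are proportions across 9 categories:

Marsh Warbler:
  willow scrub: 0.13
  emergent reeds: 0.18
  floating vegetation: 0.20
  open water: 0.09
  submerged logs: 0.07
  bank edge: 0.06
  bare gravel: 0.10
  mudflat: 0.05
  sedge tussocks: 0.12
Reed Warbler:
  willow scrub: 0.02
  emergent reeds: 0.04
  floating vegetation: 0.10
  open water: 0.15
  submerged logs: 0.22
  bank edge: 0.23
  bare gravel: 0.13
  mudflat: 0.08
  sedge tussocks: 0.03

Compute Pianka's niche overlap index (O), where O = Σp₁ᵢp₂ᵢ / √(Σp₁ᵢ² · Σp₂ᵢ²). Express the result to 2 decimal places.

Σ p₁ᵢp₂ᵢ = 0.0026 + 0.0072 + 0.0200 + 0.0135 + 0.0154 + 0.0138 + 0.0130 + 0.0040 + 0.0036 = 0.0931
Σp_1ᵢ² = 0.13² + 0.18² + 0.20² + 0.09² + 0.07² + 0.06² + 0.10² + 0.05² + 0.12² = 0.0169 + 0.0324 + 0.0400 + 0.0081 + 0.0049 + 0.0036 + 0.0100 + 0.0025 + 0.0144 = 0.1328
Σp_2ᵢ² = 0.02² + 0.04² + 0.10² + 0.15² + 0.22² + 0.23² + 0.13² + 0.08² + 0.03² = 0.0004 + 0.0016 + 0.0100 + 0.0225 + 0.0484 + 0.0529 + 0.0169 + 0.0064 + 0.0009 = 0.1600
O = 0.0931 / √(0.1328 × 0.1600) = 0.0931 / 0.14577 = 0.6387

0.64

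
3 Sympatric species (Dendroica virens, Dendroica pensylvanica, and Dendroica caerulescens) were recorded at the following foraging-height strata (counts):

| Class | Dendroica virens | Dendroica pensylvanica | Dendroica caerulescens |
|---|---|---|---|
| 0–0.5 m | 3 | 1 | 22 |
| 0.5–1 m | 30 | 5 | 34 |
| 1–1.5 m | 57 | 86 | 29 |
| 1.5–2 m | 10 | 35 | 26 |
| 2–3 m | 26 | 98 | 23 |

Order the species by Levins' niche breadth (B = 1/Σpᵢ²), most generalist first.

Dendroica caerulescens > Dendroica virens > Dendroica pensylvanica

Proportions for Dendroica virens (n=126): 3/126=0.0238, 30/126=0.2381, 57/126=0.4524, 10/126=0.0794, 26/126=0.2063
Proportions for Dendroica pensylvanica (n=225): 1/225=0.0044, 5/225=0.0222, 86/225=0.3822, 35/225=0.1556, 98/225=0.4356
Proportions for Dendroica caerulescens (n=134): 22/134=0.1642, 34/134=0.2537, 29/134=0.2164, 26/134=0.1940, 23/134=0.1716
Σp_vireᵢ² = 0.0238² + 0.2381² + 0.4524² + 0.0794² + 0.2063² = 0.000566 + 0.056692 + 0.204666 + 0.006304 + 0.042560 = 0.310788
B_vire = 1 / 0.310788 = 3.2176
Σp_pensᵢ² = 0.0044² + 0.0222² + 0.3822² + 0.1556² + 0.4356² = 0.000019 + 0.000493 + 0.146077 + 0.024211 + 0.189747 = 0.360547
B_pens = 1 / 0.360547 = 2.7736
Σp_caerᵢ² = 0.1642² + 0.2537² + 0.2164² + 0.1940² + 0.1716² = 0.026962 + 0.064364 + 0.046829 + 0.037636 + 0.029447 = 0.205238
B_caer = 1 / 0.205238 = 4.8724
Ranking by B (broadest → narrowest): Dendroica caerulescens (4.87) > Dendroica virens (3.22) > Dendroica pensylvanica (2.77)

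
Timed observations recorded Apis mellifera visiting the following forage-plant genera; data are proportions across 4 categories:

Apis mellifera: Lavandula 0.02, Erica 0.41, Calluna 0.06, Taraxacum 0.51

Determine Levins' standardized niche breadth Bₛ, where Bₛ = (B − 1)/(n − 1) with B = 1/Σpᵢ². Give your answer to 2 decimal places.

0.44

Σpᵢ² = 0.02² + 0.41² + 0.06² + 0.51² = 0.0004 + 0.1681 + 0.0036 + 0.2601 = 0.4322
B = 1 / 0.4322 = 2.3137
Bₛ = (B − 1)/(n − 1) = (2.3137 − 1)/(4 − 1) = 1.3137/3 = 0.4379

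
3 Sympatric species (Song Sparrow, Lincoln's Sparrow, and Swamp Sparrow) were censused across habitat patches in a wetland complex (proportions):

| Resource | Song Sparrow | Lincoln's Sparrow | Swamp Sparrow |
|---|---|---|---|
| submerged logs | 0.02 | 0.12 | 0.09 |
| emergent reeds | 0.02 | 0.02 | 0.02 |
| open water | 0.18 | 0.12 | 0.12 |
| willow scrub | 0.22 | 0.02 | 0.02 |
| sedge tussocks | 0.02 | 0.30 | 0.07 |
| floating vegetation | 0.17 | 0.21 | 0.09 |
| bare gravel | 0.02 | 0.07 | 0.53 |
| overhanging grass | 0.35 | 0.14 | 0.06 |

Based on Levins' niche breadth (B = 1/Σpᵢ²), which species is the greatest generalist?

Σp_Songᵢ² = 0.02² + 0.02² + 0.18² + 0.22² + 0.02² + 0.17² + 0.02² + 0.35² = 0.0004 + 0.0004 + 0.0324 + 0.0484 + 0.0004 + 0.0289 + 0.0004 + 0.1225 = 0.2338
B_Song = 1 / 0.2338 = 4.2772
Σp_Lincᵢ² = 0.12² + 0.02² + 0.12² + 0.02² + 0.30² + 0.21² + 0.07² + 0.14² = 0.0144 + 0.0004 + 0.0144 + 0.0004 + 0.0900 + 0.0441 + 0.0049 + 0.0196 = 0.1882
B_Linc = 1 / 0.1882 = 5.3135
Σp_Swamᵢ² = 0.09² + 0.02² + 0.12² + 0.02² + 0.07² + 0.09² + 0.53² + 0.06² = 0.0081 + 0.0004 + 0.0144 + 0.0004 + 0.0049 + 0.0081 + 0.2809 + 0.0036 = 0.3208
B_Swam = 1 / 0.3208 = 3.1172
Highest B → broadest niche (most generalist): Lincoln's Sparrow (B = 5.31).

Lincoln's Sparrow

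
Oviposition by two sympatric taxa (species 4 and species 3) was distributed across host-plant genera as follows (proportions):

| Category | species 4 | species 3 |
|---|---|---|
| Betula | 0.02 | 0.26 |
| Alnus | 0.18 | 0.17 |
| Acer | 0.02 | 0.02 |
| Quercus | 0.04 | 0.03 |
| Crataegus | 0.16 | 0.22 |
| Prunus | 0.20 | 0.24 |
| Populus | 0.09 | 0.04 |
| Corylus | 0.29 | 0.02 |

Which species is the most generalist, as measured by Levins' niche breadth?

Σp_4ᵢ² = 0.02² + 0.18² + 0.02² + 0.04² + 0.16² + 0.20² + 0.09² + 0.29² = 0.0004 + 0.0324 + 0.0004 + 0.0016 + 0.0256 + 0.0400 + 0.0081 + 0.0841 = 0.1926
B_4 = 1 / 0.1926 = 5.1921
Σp_3ᵢ² = 0.26² + 0.17² + 0.02² + 0.03² + 0.22² + 0.24² + 0.04² + 0.02² = 0.0676 + 0.0289 + 0.0004 + 0.0009 + 0.0484 + 0.0576 + 0.0016 + 0.0004 = 0.2058
B_3 = 1 / 0.2058 = 4.8591
Highest B → broadest niche (most generalist): species 4 (B = 5.19).

species 4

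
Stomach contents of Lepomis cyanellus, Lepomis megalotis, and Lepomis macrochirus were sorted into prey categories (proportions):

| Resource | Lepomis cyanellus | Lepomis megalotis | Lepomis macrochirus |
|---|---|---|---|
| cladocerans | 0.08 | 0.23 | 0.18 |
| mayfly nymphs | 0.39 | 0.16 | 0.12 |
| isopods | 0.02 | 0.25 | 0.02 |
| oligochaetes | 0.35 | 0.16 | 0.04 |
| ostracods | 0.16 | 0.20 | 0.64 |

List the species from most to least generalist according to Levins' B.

Σp_cyanᵢ² = 0.08² + 0.39² + 0.02² + 0.35² + 0.16² = 0.0064 + 0.1521 + 0.0004 + 0.1225 + 0.0256 = 0.3070
B_cyan = 1 / 0.3070 = 3.2573
Σp_megaᵢ² = 0.23² + 0.16² + 0.25² + 0.16² + 0.20² = 0.0529 + 0.0256 + 0.0625 + 0.0256 + 0.0400 = 0.2066
B_mega = 1 / 0.2066 = 4.8403
Σp_macrᵢ² = 0.18² + 0.12² + 0.02² + 0.04² + 0.64² = 0.0324 + 0.0144 + 0.0004 + 0.0016 + 0.4096 = 0.4584
B_macr = 1 / 0.4584 = 2.1815
Ranking by B (broadest → narrowest): Lepomis megalotis (4.84) > Lepomis cyanellus (3.26) > Lepomis macrochirus (2.18)

Lepomis megalotis > Lepomis cyanellus > Lepomis macrochirus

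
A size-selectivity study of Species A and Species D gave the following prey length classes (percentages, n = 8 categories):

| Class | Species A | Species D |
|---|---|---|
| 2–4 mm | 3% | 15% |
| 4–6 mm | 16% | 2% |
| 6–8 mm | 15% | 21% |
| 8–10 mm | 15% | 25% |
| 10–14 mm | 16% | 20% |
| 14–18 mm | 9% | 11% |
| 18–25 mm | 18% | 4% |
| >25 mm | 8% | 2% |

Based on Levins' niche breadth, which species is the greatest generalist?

Convert percentages to proportions (divide by 100).
Σp_Aᵢ² = 0.03² + 0.16² + 0.15² + 0.15² + 0.16² + 0.09² + 0.18² + 0.08² = 0.0009 + 0.0256 + 0.0225 + 0.0225 + 0.0256 + 0.0081 + 0.0324 + 0.0064 = 0.1440
B_A = 1 / 0.1440 = 6.9444
Σp_Dᵢ² = 0.15² + 0.02² + 0.21² + 0.25² + 0.20² + 0.11² + 0.04² + 0.02² = 0.0225 + 0.0004 + 0.0441 + 0.0625 + 0.0400 + 0.0121 + 0.0016 + 0.0004 = 0.1836
B_D = 1 / 0.1836 = 5.4466
Highest B → broadest niche (most generalist): Species A (B = 6.94).

Species A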